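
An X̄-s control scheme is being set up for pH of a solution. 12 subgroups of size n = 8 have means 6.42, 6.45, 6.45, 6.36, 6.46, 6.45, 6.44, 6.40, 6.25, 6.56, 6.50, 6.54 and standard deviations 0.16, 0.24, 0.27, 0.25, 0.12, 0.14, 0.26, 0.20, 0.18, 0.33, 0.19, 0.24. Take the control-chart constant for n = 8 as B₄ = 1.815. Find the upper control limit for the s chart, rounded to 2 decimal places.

0.39

s̄ = (0.16 + 0.24 + 0.27 + 0.25 + 0.12 + 0.14 + 0.26 + 0.20 + 0.18 + 0.33 + 0.19 + 0.24) / 12 = 0.2150
UCL_s = B₄·s̄ = 1.815 × 0.2150 = 0.3902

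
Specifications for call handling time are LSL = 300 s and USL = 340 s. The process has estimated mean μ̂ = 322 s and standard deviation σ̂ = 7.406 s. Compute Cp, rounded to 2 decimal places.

Cp = (USL − LSL) / (6σ̂) = (340 − 300) / (6 × 7.406) = 40.0000 / 44.4360 = 0.9002

0.90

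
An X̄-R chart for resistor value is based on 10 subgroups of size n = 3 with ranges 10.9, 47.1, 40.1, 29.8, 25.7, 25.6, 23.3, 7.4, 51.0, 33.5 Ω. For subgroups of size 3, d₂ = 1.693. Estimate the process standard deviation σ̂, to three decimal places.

17.389

R̄ = (10.9 + 47.1 + 40.1 + 29.8 + 25.7 + 25.6 + 23.3 + 7.4 + 51.0 + 33.5) / 10 = 29.4400
σ̂ = R̄ / d₂ = 29.4400 / 1.693 = 17.3892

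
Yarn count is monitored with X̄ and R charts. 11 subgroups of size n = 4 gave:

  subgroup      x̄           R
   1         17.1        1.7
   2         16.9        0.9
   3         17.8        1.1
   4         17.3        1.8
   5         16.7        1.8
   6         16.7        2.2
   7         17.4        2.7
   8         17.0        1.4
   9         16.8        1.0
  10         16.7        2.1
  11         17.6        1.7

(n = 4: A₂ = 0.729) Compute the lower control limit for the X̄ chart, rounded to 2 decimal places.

X̄̄ = (17.1 + 16.9 + 17.8 + 17.3 + 16.7 + 16.7 + 17.4 + 17.0 + 16.8 + 16.7 + 17.6) / 11 = 188.0000 / 11 = 17.0909
R̄ = (1.7 + 0.9 + 1.1 + 1.8 + 1.8 + 2.2 + 2.7 + 1.4 + 1.0 + 2.1 + 1.7) / 11 = 18.4000 / 11 = 1.6727
LCL = X̄̄ − A₂·R̄ = 17.0909 − 0.729 × 1.6727 = 15.8715

15.87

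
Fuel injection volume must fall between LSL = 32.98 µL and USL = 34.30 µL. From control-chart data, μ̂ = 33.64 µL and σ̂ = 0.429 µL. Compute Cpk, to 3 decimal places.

0.513

Cpu = (USL − μ̂) / (3σ̂) = (34.30 − 33.64) / (3 × 0.429) = 0.5128; Cpl = (μ̂ − LSL) / (3σ̂) = (33.64 − 32.98) / (3 × 0.429) = 0.5128; Cpk = min(Cpu, Cpl) = 0.5128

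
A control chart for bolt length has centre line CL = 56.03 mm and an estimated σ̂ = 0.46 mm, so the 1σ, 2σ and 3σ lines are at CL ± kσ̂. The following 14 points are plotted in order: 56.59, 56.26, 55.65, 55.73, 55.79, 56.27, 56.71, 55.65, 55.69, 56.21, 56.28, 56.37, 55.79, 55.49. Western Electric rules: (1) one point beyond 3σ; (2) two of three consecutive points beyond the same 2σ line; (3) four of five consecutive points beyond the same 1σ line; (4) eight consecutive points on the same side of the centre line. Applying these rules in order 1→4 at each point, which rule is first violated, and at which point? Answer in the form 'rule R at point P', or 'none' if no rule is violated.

Zone of each point (C = within 1σ̂, B = 1σ̂–2σ̂, A = 2σ̂–3σ̂, * = beyond 3σ̂; sign = side of CL): 1:+B, 2:+C, 3:-C, 4:-C, 5:-C, 6:+C, 7:+B, 8:-C, 9:-C, 10:+C, 11:+C, 12:+C, 13:-C, 14:-B
No rule fires across all 14 points.

none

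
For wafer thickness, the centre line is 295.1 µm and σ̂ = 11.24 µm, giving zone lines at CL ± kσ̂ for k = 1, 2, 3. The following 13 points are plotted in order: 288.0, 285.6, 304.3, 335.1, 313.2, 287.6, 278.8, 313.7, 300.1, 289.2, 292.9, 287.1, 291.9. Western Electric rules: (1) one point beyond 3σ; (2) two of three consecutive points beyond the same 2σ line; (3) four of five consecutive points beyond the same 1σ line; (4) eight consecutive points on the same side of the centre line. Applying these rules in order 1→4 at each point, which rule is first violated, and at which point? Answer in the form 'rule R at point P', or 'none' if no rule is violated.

Zone of each point (C = within 1σ̂, B = 1σ̂–2σ̂, A = 2σ̂–3σ̂, * = beyond 3σ̂; sign = side of CL): 1:-C, 2:-C, 3:+C, 4:+*, 5:+B, 6:-C, 7:-B, 8:+B, 9:+C, 10:-C, 11:-C, 12:-C, 13:-C
Rule 1 (one point beyond the 3σ limits) is satisfied at point 4.

rule 1 at point 4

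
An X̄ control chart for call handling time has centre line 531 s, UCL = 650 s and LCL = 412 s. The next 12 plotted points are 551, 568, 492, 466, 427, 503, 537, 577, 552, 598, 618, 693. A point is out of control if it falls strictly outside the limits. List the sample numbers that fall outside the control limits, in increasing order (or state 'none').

12

Compare each point to [412, 650]: sample 12 = 693 > UCL.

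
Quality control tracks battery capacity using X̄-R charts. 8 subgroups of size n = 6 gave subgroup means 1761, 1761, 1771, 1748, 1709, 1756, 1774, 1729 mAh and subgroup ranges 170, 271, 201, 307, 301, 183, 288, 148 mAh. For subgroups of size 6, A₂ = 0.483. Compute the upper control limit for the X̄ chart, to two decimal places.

1863.97

X̄̄ = (1761 + 1761 + 1771 + 1748 + 1709 + 1756 + 1774 + 1729) / 8 = 14009.0000 / 8 = 1751.1250
R̄ = (170 + 271 + 201 + 307 + 301 + 183 + 288 + 148) / 8 = 1869.0000 / 8 = 233.6250
UCL = X̄̄ + A₂·R̄ = 1751.1250 + 0.483 × 233.6250 = 1863.9659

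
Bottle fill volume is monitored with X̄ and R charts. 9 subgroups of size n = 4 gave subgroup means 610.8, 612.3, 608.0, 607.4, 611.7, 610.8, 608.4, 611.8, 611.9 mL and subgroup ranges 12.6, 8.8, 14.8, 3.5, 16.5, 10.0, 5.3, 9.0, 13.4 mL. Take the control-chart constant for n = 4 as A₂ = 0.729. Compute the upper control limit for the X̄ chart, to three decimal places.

X̄̄ = (610.8 + 612.3 + 608.0 + 607.4 + 611.7 + 610.8 + 608.4 + 611.8 + 611.9) / 9 = 5493.1000 / 9 = 610.3444
R̄ = (12.6 + 8.8 + 14.8 + 3.5 + 16.5 + 10.0 + 5.3 + 9.0 + 13.4) / 9 = 93.9000 / 9 = 10.4333
UCL = X̄̄ + A₂·R̄ = 610.3444 + 0.729 × 10.4333 = 617.9503

617.950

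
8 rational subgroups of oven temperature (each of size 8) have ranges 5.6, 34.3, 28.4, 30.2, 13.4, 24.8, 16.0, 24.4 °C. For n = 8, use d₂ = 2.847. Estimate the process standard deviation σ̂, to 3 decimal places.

R̄ = (5.6 + 34.3 + 28.4 + 30.2 + 13.4 + 24.8 + 16.0 + 24.4) / 8 = 22.1375
σ̂ = R̄ / d₂ = 22.1375 / 2.847 = 7.7757

7.776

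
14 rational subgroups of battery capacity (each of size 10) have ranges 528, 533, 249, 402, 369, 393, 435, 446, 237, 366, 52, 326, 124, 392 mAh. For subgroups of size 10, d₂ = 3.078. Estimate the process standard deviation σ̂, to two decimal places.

112.60

R̄ = (528 + 533 + 249 + 402 + 369 + 393 + 435 + 446 + 237 + 366 + 52 + 326 + 124 + 392) / 14 = 346.5714
σ̂ = R̄ / d₂ = 346.5714 / 3.078 = 112.5963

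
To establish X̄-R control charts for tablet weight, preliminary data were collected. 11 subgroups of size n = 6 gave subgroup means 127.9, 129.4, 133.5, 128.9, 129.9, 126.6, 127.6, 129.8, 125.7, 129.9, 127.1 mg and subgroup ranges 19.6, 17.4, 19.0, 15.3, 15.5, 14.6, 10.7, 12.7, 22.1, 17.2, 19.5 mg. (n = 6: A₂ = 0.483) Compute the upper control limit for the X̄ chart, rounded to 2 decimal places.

136.82

X̄̄ = (127.9 + 129.4 + 133.5 + 128.9 + 129.9 + 126.6 + 127.6 + 129.8 + 125.7 + 129.9 + 127.1) / 11 = 1416.3000 / 11 = 128.7545
R̄ = (19.6 + 17.4 + 19.0 + 15.3 + 15.5 + 14.6 + 10.7 + 12.7 + 22.1 + 17.2 + 19.5) / 11 = 183.6000 / 11 = 16.6909
UCL = X̄̄ + A₂·R̄ = 128.7545 + 0.483 × 16.6909 = 136.8163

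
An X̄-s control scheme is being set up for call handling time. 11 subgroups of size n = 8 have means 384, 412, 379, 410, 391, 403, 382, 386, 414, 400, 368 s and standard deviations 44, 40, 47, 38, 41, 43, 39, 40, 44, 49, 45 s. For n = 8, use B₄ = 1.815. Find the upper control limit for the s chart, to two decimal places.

s̄ = (44 + 40 + 47 + 38 + 41 + 43 + 39 + 40 + 44 + 49 + 45) / 11 = 42.7273
UCL_s = B₄·s̄ = 1.815 × 42.7273 = 77.5500

77.55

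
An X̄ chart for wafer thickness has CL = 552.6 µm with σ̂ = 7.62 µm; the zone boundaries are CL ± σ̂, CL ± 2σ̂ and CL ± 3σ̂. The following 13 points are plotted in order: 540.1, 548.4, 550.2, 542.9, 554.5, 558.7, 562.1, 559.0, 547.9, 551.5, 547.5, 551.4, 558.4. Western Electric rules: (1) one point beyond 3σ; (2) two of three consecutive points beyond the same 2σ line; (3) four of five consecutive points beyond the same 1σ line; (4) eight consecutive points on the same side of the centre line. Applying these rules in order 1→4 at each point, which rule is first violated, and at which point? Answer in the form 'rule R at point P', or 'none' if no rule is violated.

Zone of each point (C = within 1σ̂, B = 1σ̂–2σ̂, A = 2σ̂–3σ̂, * = beyond 3σ̂; sign = side of CL): 1:-B, 2:-C, 3:-C, 4:-B, 5:+C, 6:+C, 7:+B, 8:+C, 9:-C, 10:-C, 11:-C, 12:-C, 13:+C
No rule fires across all 13 points.

none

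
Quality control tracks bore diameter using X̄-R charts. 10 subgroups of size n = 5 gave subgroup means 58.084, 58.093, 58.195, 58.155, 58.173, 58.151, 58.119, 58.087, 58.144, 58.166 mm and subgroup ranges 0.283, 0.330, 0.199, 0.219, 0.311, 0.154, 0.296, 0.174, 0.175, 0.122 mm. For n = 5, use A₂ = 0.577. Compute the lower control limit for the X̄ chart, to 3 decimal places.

X̄̄ = (58.084 + 58.093 + 58.195 + 58.155 + 58.173 + 58.151 + 58.119 + 58.087 + 58.144 + 58.166) / 10 = 581.3670 / 10 = 58.1367
R̄ = (0.283 + 0.330 + 0.199 + 0.219 + 0.311 + 0.154 + 0.296 + 0.174 + 0.175 + 0.122) / 10 = 2.2630 / 10 = 0.2263
LCL = X̄̄ − A₂·R̄ = 58.1367 − 0.577 × 0.2263 = 58.0061

58.006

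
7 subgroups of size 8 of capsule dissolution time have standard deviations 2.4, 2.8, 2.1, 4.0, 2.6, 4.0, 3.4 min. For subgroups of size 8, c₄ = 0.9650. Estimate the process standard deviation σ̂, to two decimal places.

3.15

s̄ = (2.4 + 2.8 + 2.1 + 4.0 + 2.6 + 4.0 + 3.4) / 7 = 3.0429
σ̂ = s̄ / c₄ = 3.0429 / 0.9650 = 3.1532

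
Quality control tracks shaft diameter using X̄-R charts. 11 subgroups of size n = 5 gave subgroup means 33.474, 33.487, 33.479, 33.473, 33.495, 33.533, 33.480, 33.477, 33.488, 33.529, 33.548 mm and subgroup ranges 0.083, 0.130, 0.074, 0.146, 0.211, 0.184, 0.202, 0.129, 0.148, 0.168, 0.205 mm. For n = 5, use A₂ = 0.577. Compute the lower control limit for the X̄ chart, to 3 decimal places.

33.409

X̄̄ = (33.474 + 33.487 + 33.479 + 33.473 + 33.495 + 33.533 + 33.480 + 33.477 + 33.488 + 33.529 + 33.548) / 11 = 368.4630 / 11 = 33.4966
R̄ = (0.083 + 0.130 + 0.074 + 0.146 + 0.211 + 0.184 + 0.202 + 0.129 + 0.148 + 0.168 + 0.205) / 11 = 1.6800 / 11 = 0.1527
LCL = X̄̄ − A₂·R̄ = 33.4966 − 0.577 × 0.1527 = 33.4085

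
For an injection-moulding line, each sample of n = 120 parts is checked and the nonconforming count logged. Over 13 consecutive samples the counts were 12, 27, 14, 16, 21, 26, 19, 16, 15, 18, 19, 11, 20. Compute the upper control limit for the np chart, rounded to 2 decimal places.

29.73

p̄ = Σdᵢ / (k·n) = 234 / (13 × 120) = 0.15000
UCL = np̄ + 3·√(np̄(1−p̄)) = 18.0000 + 3 × √(18.0000×0.85000) = 18.0000 + 3 × 3.9115 = 29.7346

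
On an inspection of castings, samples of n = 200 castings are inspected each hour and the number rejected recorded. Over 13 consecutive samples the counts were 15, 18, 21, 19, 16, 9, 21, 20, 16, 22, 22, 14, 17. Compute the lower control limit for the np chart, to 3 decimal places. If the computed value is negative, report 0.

p̄ = Σdᵢ / (k·n) = 230 / (13 × 200) = 0.08846
LCL = np̄ − 3·√(np̄(1−p̄)) = 17.6923 − 3 × 4.0159 = 5.6447

5.645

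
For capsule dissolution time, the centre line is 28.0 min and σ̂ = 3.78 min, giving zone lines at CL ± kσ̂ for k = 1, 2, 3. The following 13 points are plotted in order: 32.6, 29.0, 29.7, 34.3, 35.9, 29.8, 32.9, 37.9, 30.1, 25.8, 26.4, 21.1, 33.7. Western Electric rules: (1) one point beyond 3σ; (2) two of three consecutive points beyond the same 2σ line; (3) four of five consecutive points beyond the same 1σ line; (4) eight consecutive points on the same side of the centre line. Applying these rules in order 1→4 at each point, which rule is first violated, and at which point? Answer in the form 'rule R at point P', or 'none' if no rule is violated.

rule 3 at point 8

Zone of each point (C = within 1σ̂, B = 1σ̂–2σ̂, A = 2σ̂–3σ̂, * = beyond 3σ̂; sign = side of CL): 1:+B, 2:+C, 3:+C, 4:+B, 5:+A, 6:+C, 7:+B, 8:+A, 9:+C, 10:-C, 11:-C, 12:-B, 13:+B
Rule 3 (four of five consecutive points beyond the same 1σ limit) is satisfied at point 8.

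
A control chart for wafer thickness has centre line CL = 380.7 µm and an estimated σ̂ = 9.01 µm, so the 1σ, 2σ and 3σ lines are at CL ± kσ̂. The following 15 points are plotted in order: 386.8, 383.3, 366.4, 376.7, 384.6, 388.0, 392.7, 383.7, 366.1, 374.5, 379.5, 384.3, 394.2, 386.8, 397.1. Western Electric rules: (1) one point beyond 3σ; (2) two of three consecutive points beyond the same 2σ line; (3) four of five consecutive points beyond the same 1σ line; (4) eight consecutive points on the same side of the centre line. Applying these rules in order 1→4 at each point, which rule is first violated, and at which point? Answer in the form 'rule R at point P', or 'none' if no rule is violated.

Zone of each point (C = within 1σ̂, B = 1σ̂–2σ̂, A = 2σ̂–3σ̂, * = beyond 3σ̂; sign = side of CL): 1:+C, 2:+C, 3:-B, 4:-C, 5:+C, 6:+C, 7:+B, 8:+C, 9:-B, 10:-C, 11:-C, 12:+C, 13:+B, 14:+C, 15:+B
No rule fires across all 15 points.

none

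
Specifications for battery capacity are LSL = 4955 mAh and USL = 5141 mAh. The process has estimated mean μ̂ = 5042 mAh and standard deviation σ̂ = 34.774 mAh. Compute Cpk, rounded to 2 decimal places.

0.83

Cpu = (USL − μ̂) / (3σ̂) = (5141 − 5042) / (3 × 34.774) = 0.9490; Cpl = (μ̂ − LSL) / (3σ̂) = (5042 − 4955) / (3 × 34.774) = 0.8340; Cpk = min(Cpu, Cpl) = 0.8340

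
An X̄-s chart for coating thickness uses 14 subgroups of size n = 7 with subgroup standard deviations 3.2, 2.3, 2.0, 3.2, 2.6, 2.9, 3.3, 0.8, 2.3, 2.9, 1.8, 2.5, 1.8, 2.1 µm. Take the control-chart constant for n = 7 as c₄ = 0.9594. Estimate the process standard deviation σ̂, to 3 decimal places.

s̄ = (3.2 + 2.3 + 2.0 + 3.2 + 2.6 + 2.9 + 3.3 + 0.8 + 2.3 + 2.9 + 1.8 + 2.5 + 1.8 + 2.1) / 14 = 2.4071
σ̂ = s̄ / c₄ = 2.4071 / 0.9594 = 2.5090

2.509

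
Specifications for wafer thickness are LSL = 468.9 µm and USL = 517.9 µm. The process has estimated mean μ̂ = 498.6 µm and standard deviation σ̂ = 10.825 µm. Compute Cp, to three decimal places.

Cp = (USL − LSL) / (6σ̂) = (517.9 − 468.9) / (6 × 10.825) = 49.0000 / 64.9500 = 0.7544

0.754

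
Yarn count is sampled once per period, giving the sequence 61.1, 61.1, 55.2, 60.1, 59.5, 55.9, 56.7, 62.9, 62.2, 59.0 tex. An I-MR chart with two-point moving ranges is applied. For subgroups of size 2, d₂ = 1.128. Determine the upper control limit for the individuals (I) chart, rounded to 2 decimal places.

67.02

X̄ = (61.1 + 61.1 + 55.2 + 60.1 + 59.5 + 55.9 + 56.7 + 62.9 + 62.2 + 59.0) / 10 = 59.3700
Moving ranges: 0.0, 5.9, 4.9, 0.6, 3.6, 0.8, 6.2, 0.7, 3.2; M̄R̄ = 25.9000 / 9 = 2.8778
UCL = X̄ + 3·M̄R̄/d₂ = 59.3700 + 3 × 2.8778 / 1.128 = 67.0237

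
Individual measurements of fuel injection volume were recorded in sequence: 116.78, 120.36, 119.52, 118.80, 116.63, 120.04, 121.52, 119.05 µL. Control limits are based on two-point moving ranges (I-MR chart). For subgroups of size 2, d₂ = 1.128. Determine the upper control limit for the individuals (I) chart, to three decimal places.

X̄ = (116.78 + 120.36 + 119.52 + 118.80 + 116.63 + 120.04 + 121.52 + 119.05) / 8 = 119.0875
Moving ranges: 3.58, 0.84, 0.72, 2.17, 3.41, 1.48, 2.47; M̄R̄ = 14.6700 / 7 = 2.0957
UCL = X̄ + 3·M̄R̄/d₂ = 119.0875 + 3 × 2.0957 / 1.128 = 124.6612

124.661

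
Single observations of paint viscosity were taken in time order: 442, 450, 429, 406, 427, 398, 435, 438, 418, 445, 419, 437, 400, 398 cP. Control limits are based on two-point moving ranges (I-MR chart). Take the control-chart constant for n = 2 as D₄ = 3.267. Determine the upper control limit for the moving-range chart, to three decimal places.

Moving ranges: 8, 21, 23, 21, 29, 37, 3, 20, 27, 26, 18, 37, 2; M̄R̄ = 272.0000 / 13 = 20.9231
UCL_MR = D₄·M̄R̄ = 3.267 × 20.9231 = 68.3557

68.356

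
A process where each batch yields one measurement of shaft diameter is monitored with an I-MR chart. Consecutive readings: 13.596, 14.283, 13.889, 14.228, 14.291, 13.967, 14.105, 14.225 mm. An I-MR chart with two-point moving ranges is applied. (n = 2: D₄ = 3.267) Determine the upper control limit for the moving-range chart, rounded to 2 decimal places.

Moving ranges: 0.687, 0.394, 0.339, 0.063, 0.324, 0.138, 0.120; M̄R̄ = 2.0650 / 7 = 0.2950
UCL_MR = D₄·M̄R̄ = 3.267 × 0.2950 = 0.9638

0.96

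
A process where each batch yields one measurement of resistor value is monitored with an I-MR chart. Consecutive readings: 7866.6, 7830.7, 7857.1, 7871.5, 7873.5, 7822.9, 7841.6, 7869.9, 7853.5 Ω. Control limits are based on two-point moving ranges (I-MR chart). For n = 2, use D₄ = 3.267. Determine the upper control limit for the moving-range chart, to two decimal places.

78.69

Moving ranges: 35.9, 26.4, 14.4, 2.0, 50.6, 18.7, 28.3, 16.4; M̄R̄ = 192.7000 / 8 = 24.0875
UCL_MR = D₄·M̄R̄ = 3.267 × 24.0875 = 78.6939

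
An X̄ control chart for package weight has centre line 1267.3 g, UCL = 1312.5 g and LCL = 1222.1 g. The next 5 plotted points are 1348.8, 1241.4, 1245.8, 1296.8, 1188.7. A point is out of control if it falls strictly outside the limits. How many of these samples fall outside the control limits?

Compare each point to [1222.1, 1312.5]: sample 1 = 1348.8 > UCL; sample 5 = 1188.7 < LCL.

2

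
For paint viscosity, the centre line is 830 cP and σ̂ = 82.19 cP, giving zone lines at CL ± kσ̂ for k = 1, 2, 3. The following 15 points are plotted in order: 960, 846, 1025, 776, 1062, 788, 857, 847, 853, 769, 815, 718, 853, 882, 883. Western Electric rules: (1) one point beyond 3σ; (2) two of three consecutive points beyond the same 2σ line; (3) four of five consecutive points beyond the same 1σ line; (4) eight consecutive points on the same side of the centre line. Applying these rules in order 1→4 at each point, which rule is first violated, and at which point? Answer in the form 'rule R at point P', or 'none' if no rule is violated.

rule 2 at point 5

Zone of each point (C = within 1σ̂, B = 1σ̂–2σ̂, A = 2σ̂–3σ̂, * = beyond 3σ̂; sign = side of CL): 1:+B, 2:+C, 3:+A, 4:-C, 5:+A, 6:-C, 7:+C, 8:+C, 9:+C, 10:-C, 11:-C, 12:-B, 13:+C, 14:+C, 15:+C
Rule 2 (two of three consecutive points beyond the same 2σ limit) is satisfied at point 5.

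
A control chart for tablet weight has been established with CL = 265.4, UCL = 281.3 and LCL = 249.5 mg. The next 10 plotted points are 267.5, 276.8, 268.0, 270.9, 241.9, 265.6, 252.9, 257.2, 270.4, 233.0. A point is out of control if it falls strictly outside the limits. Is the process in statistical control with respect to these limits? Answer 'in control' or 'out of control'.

Compare each point to [249.5, 281.3]: sample 5 = 241.9 < LCL; sample 10 = 233.0 < LCL.

out of control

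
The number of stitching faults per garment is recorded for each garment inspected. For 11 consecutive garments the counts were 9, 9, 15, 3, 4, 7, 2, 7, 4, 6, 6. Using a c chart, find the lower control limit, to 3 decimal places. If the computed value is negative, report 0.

c̄ = (9 + 9 + 15 + 3 + 4 + 7 + 2 + 7 + 4 + 6 + 6) / 11 = 72 / 11 = 6.5455
LCL = c̄ − 3√c̄ = 6.5455 − 3 × 2.5584 = -1.1298 → 0 (cannot be negative)

0.000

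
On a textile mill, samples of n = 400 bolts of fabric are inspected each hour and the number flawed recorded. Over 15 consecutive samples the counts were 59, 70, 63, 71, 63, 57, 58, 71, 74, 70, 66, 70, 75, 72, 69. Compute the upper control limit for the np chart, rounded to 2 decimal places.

p̄ = Σdᵢ / (k·n) = 1008 / (15 × 400) = 0.16800
UCL = np̄ + 3·√(np̄(1−p̄)) = 67.2000 + 3 × √(67.2000×0.83200) = 67.2000 + 3 × 7.4773 = 89.6320

89.63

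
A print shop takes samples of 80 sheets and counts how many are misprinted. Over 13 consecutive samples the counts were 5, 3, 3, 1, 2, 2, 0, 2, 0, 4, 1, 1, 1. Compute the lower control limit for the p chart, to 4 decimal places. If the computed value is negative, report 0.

p̄ = Σdᵢ / (k·n) = 25 / (13 × 80) = 0.02404
LCL = p̄ − 3·√(p̄(1−p̄)/n) = 0.02404 − 3 × 0.01712 = -0.02734 → 0 (negative, so LCL = 0)

0.0000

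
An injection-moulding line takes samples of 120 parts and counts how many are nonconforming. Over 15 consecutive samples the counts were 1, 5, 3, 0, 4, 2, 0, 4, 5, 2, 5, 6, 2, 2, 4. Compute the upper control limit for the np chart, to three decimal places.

p̄ = Σdᵢ / (k·n) = 45 / (15 × 120) = 0.02500
UCL = np̄ + 3·√(np̄(1−p̄)) = 3.0000 + 3 × √(3.0000×0.97500) = 3.0000 + 3 × 1.7103 = 8.1308

8.131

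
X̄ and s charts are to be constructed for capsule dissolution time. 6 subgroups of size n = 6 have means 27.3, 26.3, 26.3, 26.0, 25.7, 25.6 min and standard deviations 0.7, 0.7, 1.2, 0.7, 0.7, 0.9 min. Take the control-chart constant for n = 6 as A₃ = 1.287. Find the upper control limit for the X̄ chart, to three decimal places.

27.251

X̄̄ = (27.3 + 26.3 + 26.3 + 26.0 + 25.7 + 25.6) / 6 = 26.2000
s̄ = (0.7 + 0.7 + 1.2 + 0.7 + 0.7 + 0.9) / 6 = 0.8167
UCL = X̄̄ + A₃·s̄ = 26.2000 + 1.287 × 0.8167 = 27.2510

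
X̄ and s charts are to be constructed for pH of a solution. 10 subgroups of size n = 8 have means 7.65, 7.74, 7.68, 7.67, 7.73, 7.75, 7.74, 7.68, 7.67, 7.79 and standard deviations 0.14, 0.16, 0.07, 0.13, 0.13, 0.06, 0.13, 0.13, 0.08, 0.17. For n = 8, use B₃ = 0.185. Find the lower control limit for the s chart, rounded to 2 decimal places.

s̄ = (0.14 + 0.16 + 0.07 + 0.13 + 0.13 + 0.06 + 0.13 + 0.13 + 0.08 + 0.17) / 10 = 0.1200
LCL_s = B₃·s̄ = 0.185 × 0.1200 = 0.0222

0.02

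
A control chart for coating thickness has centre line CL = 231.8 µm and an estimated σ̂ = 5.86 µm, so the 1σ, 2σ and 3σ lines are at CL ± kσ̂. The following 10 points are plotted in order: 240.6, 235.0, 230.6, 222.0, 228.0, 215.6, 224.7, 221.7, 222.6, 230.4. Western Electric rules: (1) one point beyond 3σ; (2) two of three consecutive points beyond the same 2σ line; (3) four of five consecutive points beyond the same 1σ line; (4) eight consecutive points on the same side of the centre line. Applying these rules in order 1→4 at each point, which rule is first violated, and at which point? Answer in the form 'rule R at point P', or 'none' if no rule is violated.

rule 3 at point 8

Zone of each point (C = within 1σ̂, B = 1σ̂–2σ̂, A = 2σ̂–3σ̂, * = beyond 3σ̂; sign = side of CL): 1:+B, 2:+C, 3:-C, 4:-B, 5:-C, 6:-A, 7:-B, 8:-B, 9:-B, 10:-C
Rule 3 (four of five consecutive points beyond the same 1σ limit) is satisfied at point 8.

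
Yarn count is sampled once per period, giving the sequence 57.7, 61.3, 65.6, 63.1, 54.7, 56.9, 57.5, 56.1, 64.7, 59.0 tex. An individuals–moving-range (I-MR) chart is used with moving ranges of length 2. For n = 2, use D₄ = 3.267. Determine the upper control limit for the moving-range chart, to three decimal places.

Moving ranges: 3.6, 4.3, 2.5, 8.4, 2.2, 0.6, 1.4, 8.6, 5.7; M̄R̄ = 37.3000 / 9 = 4.1444
UCL_MR = D₄·M̄R̄ = 3.267 × 4.1444 = 13.5399

13.540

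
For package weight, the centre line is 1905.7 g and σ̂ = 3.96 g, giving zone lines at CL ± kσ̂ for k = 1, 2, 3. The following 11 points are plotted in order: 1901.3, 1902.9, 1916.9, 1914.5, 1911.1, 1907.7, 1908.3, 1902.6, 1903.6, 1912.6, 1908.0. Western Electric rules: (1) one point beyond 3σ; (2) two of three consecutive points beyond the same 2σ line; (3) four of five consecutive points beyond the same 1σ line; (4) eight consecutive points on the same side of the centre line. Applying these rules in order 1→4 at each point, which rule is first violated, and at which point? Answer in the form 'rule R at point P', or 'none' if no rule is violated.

rule 2 at point 4

Zone of each point (C = within 1σ̂, B = 1σ̂–2σ̂, A = 2σ̂–3σ̂, * = beyond 3σ̂; sign = side of CL): 1:-B, 2:-C, 3:+A, 4:+A, 5:+B, 6:+C, 7:+C, 8:-C, 9:-C, 10:+B, 11:+C
Rule 2 (two of three consecutive points beyond the same 2σ limit) is satisfied at point 4.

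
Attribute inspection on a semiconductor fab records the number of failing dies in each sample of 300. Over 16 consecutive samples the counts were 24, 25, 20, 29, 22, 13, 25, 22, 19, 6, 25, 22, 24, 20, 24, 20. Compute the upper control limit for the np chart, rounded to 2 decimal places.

p̄ = Σdᵢ / (k·n) = 340 / (16 × 300) = 0.07083
UCL = np̄ + 3·√(np̄(1−p̄)) = 21.2500 + 3 × √(21.2500×0.92917) = 21.2500 + 3 × 4.4435 = 34.5805

34.58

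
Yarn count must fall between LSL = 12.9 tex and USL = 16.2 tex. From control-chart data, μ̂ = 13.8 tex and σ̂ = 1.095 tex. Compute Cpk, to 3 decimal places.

0.274

Cpu = (USL − μ̂) / (3σ̂) = (16.2 − 13.8) / (3 × 1.095) = 0.7306; Cpl = (μ̂ − LSL) / (3σ̂) = (13.8 − 12.9) / (3 × 1.095) = 0.2740; Cpk = min(Cpu, Cpl) = 0.2740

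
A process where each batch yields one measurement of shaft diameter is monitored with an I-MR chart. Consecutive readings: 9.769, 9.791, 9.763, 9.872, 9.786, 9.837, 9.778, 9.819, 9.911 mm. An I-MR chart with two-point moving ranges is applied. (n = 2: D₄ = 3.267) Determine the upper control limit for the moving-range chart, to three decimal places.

0.199

Moving ranges: 0.022, 0.028, 0.109, 0.086, 0.051, 0.059, 0.041, 0.092; M̄R̄ = 0.4880 / 8 = 0.0610
UCL_MR = D₄·M̄R̄ = 3.267 × 0.0610 = 0.1993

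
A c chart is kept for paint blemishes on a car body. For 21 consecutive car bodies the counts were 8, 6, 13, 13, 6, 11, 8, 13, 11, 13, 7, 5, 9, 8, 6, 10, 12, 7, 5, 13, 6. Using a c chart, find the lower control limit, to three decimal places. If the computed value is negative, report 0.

0.024

c̄ = (8 + 6 + 13 + 13 + 6 + 11 + 8 + 13 + 11 + 13 + 7 + 5 + 9 + 8 + 6 + 10 + 12 + 7 + 5 + 13 + 6) / 21 = 190 / 21 = 9.0476
LCL = c̄ − 3√c̄ = 9.0476 − 3 × 3.0079 = 0.0238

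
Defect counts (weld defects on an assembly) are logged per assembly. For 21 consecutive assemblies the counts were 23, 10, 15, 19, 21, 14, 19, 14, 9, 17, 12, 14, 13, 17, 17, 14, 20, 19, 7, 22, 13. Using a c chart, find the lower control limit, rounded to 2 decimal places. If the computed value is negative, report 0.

c̄ = (23 + 10 + 15 + 19 + 21 + 14 + 19 + 14 + 9 + 17 + 12 + 14 + 13 + 17 + 17 + 14 + 20 + 19 + 7 + 22 + 13) / 21 = 329 / 21 = 15.6667
LCL = c̄ − 3√c̄ = 15.6667 − 3 × 3.9581 = 3.7923

3.79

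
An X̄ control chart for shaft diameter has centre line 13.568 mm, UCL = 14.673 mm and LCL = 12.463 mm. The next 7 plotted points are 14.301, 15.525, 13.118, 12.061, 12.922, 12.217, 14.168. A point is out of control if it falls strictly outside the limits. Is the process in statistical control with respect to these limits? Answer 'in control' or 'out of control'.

out of control

Compare each point to [12.463, 14.673]: sample 2 = 15.525 > UCL; sample 4 = 12.061 < LCL; sample 6 = 12.217 < LCL.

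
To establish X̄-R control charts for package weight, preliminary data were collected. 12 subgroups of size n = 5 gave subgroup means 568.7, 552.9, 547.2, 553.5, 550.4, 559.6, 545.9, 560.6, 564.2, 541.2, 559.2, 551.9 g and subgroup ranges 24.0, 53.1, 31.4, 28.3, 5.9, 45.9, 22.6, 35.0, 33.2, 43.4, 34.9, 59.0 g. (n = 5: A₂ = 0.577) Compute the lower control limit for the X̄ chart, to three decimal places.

X̄̄ = (568.7 + 552.9 + 547.2 + 553.5 + 550.4 + 559.6 + 545.9 + 560.6 + 564.2 + 541.2 + 559.2 + 551.9) / 12 = 6655.3000 / 12 = 554.6083
R̄ = (24.0 + 53.1 + 31.4 + 28.3 + 5.9 + 45.9 + 22.6 + 35.0 + 33.2 + 43.4 + 34.9 + 59.0) / 12 = 416.7000 / 12 = 34.7250
LCL = X̄̄ − A₂·R̄ = 554.6083 − 0.577 × 34.7250 = 534.5720

534.572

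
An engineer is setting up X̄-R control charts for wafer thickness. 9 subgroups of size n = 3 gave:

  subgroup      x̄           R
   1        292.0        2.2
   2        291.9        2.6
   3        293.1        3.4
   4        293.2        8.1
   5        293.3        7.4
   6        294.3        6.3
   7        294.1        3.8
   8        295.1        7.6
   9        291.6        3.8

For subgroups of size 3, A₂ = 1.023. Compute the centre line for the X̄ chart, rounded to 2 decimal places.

X̄̄ = (292.0 + 291.9 + 293.1 + 293.2 + 293.3 + 294.3 + 294.1 + 295.1 + 291.6) / 9 = 2638.6000 / 9 = 293.1778
CL = X̄̄ = 293.1778

293.18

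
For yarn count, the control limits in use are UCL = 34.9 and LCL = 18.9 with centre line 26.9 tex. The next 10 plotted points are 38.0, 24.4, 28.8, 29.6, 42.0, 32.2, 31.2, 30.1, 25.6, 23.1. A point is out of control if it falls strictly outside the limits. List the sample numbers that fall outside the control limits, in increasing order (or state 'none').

Compare each point to [18.9, 34.9]: sample 1 = 38.0 > UCL; sample 5 = 42.0 > UCL.

1, 5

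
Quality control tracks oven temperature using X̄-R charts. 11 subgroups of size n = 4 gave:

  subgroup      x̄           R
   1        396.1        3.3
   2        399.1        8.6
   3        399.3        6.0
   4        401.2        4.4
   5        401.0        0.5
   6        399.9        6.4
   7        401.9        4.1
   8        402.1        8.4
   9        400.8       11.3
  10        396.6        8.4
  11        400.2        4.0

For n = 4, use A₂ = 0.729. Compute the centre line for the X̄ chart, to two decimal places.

399.84

X̄̄ = (396.1 + 399.1 + 399.3 + 401.2 + 401.0 + 399.9 + 401.9 + 402.1 + 400.8 + 396.6 + 400.2) / 11 = 4398.2000 / 11 = 399.8364
CL = X̄̄ = 399.8364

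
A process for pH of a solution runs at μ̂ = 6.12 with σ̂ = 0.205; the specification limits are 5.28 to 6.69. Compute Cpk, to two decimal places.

Cpu = (USL − μ̂) / (3σ̂) = (6.69 − 6.12) / (3 × 0.205) = 0.9268; Cpl = (μ̂ − LSL) / (3σ̂) = (6.12 − 5.28) / (3 × 0.205) = 1.3659; Cpk = min(Cpu, Cpl) = 0.9268

0.93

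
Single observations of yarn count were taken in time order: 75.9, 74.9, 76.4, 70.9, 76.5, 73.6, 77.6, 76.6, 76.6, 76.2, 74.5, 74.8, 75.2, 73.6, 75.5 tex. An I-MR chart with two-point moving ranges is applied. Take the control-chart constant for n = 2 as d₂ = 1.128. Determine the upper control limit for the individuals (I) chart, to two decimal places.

X̄ = (75.9 + 74.9 + 76.4 + 70.9 + 76.5 + 73.6 + 77.6 + 76.6 + 76.6 + 76.2 + 74.5 + 74.8 + 75.2 + 73.6 + 75.5) / 15 = 75.2533
Moving ranges: 1.0, 1.5, 5.5, 5.6, 2.9, 4.0, 1.0, 0.0, 0.4, 1.7, 0.3, 0.4, 1.6, 1.9; M̄R̄ = 27.8000 / 14 = 1.9857
UCL = X̄ + 3·M̄R̄/d₂ = 75.2533 + 3 × 1.9857 / 1.128 = 80.5345

80.53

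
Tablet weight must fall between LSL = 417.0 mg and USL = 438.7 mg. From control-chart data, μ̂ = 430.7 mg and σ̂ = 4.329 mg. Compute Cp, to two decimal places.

0.84

Cp = (USL − LSL) / (6σ̂) = (438.7 − 417.0) / (6 × 4.329) = 21.7000 / 25.9740 = 0.8355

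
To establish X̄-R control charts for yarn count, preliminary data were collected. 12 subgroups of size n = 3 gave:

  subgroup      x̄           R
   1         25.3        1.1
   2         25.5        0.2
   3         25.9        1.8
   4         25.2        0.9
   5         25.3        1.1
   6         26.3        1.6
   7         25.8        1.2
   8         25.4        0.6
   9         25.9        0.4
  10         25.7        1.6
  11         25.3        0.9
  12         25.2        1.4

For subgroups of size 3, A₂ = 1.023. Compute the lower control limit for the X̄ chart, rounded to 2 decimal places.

24.48

X̄̄ = (25.3 + 25.5 + 25.9 + 25.2 + 25.3 + 26.3 + 25.8 + 25.4 + 25.9 + 25.7 + 25.3 + 25.2) / 12 = 306.8000 / 12 = 25.5667
R̄ = (1.1 + 0.2 + 1.8 + 0.9 + 1.1 + 1.6 + 1.2 + 0.6 + 0.4 + 1.6 + 0.9 + 1.4) / 12 = 12.8000 / 12 = 1.0667
LCL = X̄̄ − A₂·R̄ = 25.5667 − 1.023 × 1.0667 = 24.4755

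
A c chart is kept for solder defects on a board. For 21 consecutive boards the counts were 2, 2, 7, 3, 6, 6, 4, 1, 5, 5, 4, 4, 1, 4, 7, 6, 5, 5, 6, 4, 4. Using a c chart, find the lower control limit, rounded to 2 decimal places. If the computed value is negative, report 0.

0.00

c̄ = (2 + 2 + 7 + 3 + 6 + 6 + 4 + 1 + 5 + 5 + 4 + 4 + 1 + 4 + 7 + 6 + 5 + 5 + 6 + 4 + 4) / 21 = 91 / 21 = 4.3333
LCL = c̄ − 3√c̄ = 4.3333 − 3 × 2.0817 = -1.9117 → 0 (cannot be negative)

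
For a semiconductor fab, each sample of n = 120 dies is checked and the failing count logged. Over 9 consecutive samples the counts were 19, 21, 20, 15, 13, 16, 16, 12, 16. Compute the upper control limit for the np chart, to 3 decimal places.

27.746

p̄ = Σdᵢ / (k·n) = 148 / (9 × 120) = 0.13704
UCL = np̄ + 3·√(np̄(1−p̄)) = 16.4444 + 3 × √(16.4444×0.86296) = 16.4444 + 3 × 3.7671 = 27.7457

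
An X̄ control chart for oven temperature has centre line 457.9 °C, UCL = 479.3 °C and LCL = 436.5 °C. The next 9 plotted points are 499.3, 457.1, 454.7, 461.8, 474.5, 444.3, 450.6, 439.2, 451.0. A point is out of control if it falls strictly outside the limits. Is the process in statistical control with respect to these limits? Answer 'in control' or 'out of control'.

Compare each point to [436.5, 479.3]: sample 1 = 499.3 > UCL.

out of control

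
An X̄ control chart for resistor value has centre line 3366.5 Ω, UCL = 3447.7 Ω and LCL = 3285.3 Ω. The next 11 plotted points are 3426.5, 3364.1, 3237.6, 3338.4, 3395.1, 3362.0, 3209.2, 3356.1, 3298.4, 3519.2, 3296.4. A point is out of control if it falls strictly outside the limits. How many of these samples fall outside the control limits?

Compare each point to [3285.3, 3447.7]: sample 3 = 3237.6 < LCL; sample 7 = 3209.2 < LCL; sample 10 = 3519.2 > UCL.

3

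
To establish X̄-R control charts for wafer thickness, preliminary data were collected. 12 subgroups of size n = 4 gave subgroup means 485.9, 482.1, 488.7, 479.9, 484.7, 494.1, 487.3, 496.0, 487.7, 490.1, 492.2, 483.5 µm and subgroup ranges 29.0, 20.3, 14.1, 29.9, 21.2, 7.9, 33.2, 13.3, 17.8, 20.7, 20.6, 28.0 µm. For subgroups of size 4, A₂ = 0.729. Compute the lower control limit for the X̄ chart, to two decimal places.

X̄̄ = (485.9 + 482.1 + 488.7 + 479.9 + 484.7 + 494.1 + 487.3 + 496.0 + 487.7 + 490.1 + 492.2 + 483.5) / 12 = 5852.2000 / 12 = 487.6833
R̄ = (29.0 + 20.3 + 14.1 + 29.9 + 21.2 + 7.9 + 33.2 + 13.3 + 17.8 + 20.7 + 20.6 + 28.0) / 12 = 256.0000 / 12 = 21.3333
LCL = X̄̄ − A₂·R̄ = 487.6833 − 0.729 × 21.3333 = 472.1313

472.13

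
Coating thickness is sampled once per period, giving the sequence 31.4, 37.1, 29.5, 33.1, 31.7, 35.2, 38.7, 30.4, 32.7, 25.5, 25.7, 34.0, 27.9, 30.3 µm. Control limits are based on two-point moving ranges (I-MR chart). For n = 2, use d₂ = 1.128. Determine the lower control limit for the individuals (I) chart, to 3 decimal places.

X̄ = (31.4 + 37.1 + 29.5 + 33.1 + 31.7 + 35.2 + 38.7 + 30.4 + 32.7 + 25.5 + 25.7 + 34.0 + 27.9 + 30.3) / 14 = 31.6571
Moving ranges: 5.7, 7.6, 3.6, 1.4, 3.5, 3.5, 8.3, 2.3, 7.2, 0.2, 8.3, 6.1, 2.4; M̄R̄ = 60.1000 / 13 = 4.6231
LCL = X̄ − 3·M̄R̄/d₂ = 31.6571 − 3 × 4.6231 / 1.128 = 19.3617

19.362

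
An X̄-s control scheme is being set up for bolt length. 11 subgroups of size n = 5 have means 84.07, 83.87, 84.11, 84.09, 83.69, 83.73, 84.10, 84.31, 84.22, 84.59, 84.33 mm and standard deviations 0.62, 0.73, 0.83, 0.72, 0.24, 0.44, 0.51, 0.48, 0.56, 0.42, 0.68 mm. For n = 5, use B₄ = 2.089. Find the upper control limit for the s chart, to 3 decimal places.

1.183

s̄ = (0.62 + 0.73 + 0.83 + 0.72 + 0.24 + 0.44 + 0.51 + 0.48 + 0.56 + 0.42 + 0.68) / 11 = 0.5664
UCL_s = B₄·s̄ = 2.089 × 0.5664 = 1.1831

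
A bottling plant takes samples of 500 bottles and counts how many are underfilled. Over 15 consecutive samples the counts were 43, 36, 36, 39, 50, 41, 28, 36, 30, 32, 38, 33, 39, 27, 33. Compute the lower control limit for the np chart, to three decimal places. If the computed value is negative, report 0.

p̄ = Σdᵢ / (k·n) = 541 / (15 × 500) = 0.07213
LCL = np̄ − 3·√(np̄(1−p̄)) = 36.0667 − 3 × 5.7849 = 18.7120

18.712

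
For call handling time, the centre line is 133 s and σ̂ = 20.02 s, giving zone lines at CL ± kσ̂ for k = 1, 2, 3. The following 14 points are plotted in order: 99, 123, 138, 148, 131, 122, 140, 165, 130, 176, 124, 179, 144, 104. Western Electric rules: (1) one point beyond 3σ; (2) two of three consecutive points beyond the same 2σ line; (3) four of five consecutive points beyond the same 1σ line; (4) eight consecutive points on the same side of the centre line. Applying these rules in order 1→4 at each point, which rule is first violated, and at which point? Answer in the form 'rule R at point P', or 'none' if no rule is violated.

Zone of each point (C = within 1σ̂, B = 1σ̂–2σ̂, A = 2σ̂–3σ̂, * = beyond 3σ̂; sign = side of CL): 1:-B, 2:-C, 3:+C, 4:+C, 5:-C, 6:-C, 7:+C, 8:+B, 9:-C, 10:+A, 11:-C, 12:+A, 13:+C, 14:-B
Rule 2 (two of three consecutive points beyond the same 2σ limit) is satisfied at point 12.

rule 2 at point 12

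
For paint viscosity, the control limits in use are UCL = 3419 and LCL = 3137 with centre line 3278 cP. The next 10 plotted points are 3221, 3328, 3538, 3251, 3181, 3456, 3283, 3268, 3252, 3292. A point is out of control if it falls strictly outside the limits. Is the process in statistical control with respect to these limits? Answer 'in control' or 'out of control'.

out of control

Compare each point to [3137, 3419]: sample 3 = 3538 > UCL; sample 6 = 3456 > UCL.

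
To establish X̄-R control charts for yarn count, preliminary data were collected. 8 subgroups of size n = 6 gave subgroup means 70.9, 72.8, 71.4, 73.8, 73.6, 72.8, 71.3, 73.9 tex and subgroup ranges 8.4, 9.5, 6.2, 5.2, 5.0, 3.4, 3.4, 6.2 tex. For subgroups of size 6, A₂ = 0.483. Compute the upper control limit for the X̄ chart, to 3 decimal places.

75.418

X̄̄ = (70.9 + 72.8 + 71.4 + 73.8 + 73.6 + 72.8 + 71.3 + 73.9) / 8 = 580.5000 / 8 = 72.5625
R̄ = (8.4 + 9.5 + 6.2 + 5.2 + 5.0 + 3.4 + 3.4 + 6.2) / 8 = 47.3000 / 8 = 5.9125
UCL = X̄̄ + A₂·R̄ = 72.5625 + 0.483 × 5.9125 = 75.4182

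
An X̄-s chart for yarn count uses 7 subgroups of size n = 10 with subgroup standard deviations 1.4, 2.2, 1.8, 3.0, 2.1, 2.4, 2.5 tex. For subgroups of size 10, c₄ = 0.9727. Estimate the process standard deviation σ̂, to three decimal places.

2.262

s̄ = (1.4 + 2.2 + 1.8 + 3.0 + 2.1 + 2.4 + 2.5) / 7 = 2.2000
σ̂ = s̄ / c₄ = 2.2000 / 0.9727 = 2.2617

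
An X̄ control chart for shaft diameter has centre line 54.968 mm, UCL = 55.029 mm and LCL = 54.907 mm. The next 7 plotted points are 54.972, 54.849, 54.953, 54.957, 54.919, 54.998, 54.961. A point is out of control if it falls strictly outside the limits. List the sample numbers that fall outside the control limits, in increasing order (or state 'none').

Compare each point to [54.907, 55.029]: sample 2 = 54.849 < LCL.

2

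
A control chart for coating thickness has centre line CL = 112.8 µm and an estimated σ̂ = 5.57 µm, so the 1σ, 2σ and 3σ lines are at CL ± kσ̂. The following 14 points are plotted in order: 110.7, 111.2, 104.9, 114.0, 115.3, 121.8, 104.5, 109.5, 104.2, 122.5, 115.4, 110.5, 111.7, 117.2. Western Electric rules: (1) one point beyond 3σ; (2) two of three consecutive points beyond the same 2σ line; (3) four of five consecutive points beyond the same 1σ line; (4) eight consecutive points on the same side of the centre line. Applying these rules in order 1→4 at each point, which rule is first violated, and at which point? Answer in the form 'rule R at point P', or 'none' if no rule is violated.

none

Zone of each point (C = within 1σ̂, B = 1σ̂–2σ̂, A = 2σ̂–3σ̂, * = beyond 3σ̂; sign = side of CL): 1:-C, 2:-C, 3:-B, 4:+C, 5:+C, 6:+B, 7:-B, 8:-C, 9:-B, 10:+B, 11:+C, 12:-C, 13:-C, 14:+C
No rule fires across all 14 points.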